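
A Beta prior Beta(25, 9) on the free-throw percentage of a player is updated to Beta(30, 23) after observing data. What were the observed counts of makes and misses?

5 makes and 14 misses

Under Beta–binomial conjugacy the posterior parameters are (a+s, b+f).
Match parameters: s=30−25=5, f=23−9=14.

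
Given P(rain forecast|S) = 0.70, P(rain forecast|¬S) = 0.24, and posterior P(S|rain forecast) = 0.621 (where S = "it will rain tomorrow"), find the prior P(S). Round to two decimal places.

In odds form, posterior odds = prior odds × likelihood ratio, so prior odds = posterior odds ÷ LR.
Posterior odds = 0.621/(1−0.621) = 1.6385. LR = 0.70/0.24 = 2.9167.
Prior odds = 1.6385/2.9167 = 0.5618, so P(S) = 0.5618/(1+0.5618) ≈ 0.36.

P(S) = 0.36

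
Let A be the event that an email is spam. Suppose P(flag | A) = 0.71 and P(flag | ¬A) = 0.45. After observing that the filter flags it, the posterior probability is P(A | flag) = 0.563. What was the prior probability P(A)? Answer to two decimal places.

In odds form, posterior odds = prior odds × likelihood ratio, so prior odds = posterior odds ÷ LR.
Posterior odds = 0.563/(1−0.563) = 1.2883. LR = 0.71/0.45 = 1.5778.
Prior odds = 1.2883/1.5778 = 0.8165, so P(A) = 0.8165/(1+0.8165) ≈ 0.45.

P(A) = 0.45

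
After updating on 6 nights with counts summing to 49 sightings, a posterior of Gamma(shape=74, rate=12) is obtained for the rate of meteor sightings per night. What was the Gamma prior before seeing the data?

Gamma(shape=25, rate=6)

Gamma–Poisson conjugacy: posterior shape = α + Σxᵢ, posterior rate = β + n.
So α = 74 − 49 = 25 and β = 12 − 6 = 6.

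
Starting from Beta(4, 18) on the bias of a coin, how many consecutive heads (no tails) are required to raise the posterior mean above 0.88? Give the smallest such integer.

After k heads and 0 tails the posterior is Beta(4+k, 18), with mean (4+k)/(4+18+k).
Set (4+k)/(22+k) > 0.88 and solve: k > (0.88·22 − 4)/(1 − 0.88) = 128.000.
The smallest integer exceeding 128.000 is 129.

k = 129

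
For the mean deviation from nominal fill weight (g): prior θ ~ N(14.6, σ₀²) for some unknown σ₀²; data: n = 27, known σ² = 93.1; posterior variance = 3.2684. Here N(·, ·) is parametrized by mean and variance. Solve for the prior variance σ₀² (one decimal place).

For the Normal–Normal model with known σ², precisions add: τ_n = τ₀ + n/σ².
So 1/σ₀² = 1/3.2684 − 27/93.1 = 0.305960 − 0.290011 = 0.015949.
Hence σ₀² = 1/0.015949 ≈ 62.7.

σ₀² = 62.7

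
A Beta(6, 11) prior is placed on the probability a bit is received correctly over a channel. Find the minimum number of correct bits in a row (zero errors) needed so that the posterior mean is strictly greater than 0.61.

k = 12

After k correct bits and 0 errors the posterior is Beta(6+k, 11), with mean (6+k)/(6+11+k).
Set (6+k)/(17+k) > 0.61 and solve: k > (0.61·17 − 6)/(1 − 0.61) = 11.205.
The smallest integer exceeding 11.205 is 12.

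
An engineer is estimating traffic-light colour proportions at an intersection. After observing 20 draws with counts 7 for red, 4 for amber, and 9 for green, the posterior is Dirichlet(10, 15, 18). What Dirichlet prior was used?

Dirichlet(3, 11, 9)

For a Dirichlet(α) prior with multinomial counts c, the posterior is Dirichlet(α + c) componentwise.
Subtract each count from the matching posterior parameter: 10−7=3, 15−4=11, 18−9=9.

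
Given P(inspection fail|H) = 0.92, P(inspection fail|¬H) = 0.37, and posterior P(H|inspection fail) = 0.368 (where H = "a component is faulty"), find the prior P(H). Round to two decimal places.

P(H) = 0.19

In odds form, posterior odds = prior odds × likelihood ratio, so prior odds = posterior odds ÷ LR.
Posterior odds = 0.368/(1−0.368) = 0.5823. LR = 0.92/0.37 = 2.4865.
Prior odds = 0.5823/2.4865 = 0.2342, so P(H) = 0.2342/(1+0.2342) ≈ 0.19.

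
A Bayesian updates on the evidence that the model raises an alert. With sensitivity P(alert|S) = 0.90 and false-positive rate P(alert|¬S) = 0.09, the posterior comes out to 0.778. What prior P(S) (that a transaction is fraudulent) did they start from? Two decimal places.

In odds form, posterior odds = prior odds × likelihood ratio, so prior odds = posterior odds ÷ LR.
Posterior odds = 0.778/(1−0.778) = 3.5045. LR = 0.90/0.09 = 10.0000.
Prior odds = 3.5045/10.0000 = 0.3505, so P(S) = 0.3505/(1+0.3505) ≈ 0.26.

P(S) = 0.26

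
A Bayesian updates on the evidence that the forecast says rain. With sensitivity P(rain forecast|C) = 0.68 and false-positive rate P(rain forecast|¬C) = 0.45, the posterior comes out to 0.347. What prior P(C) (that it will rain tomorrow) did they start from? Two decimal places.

P(C) = 0.26

In odds form, posterior odds = prior odds × likelihood ratio, so prior odds = posterior odds ÷ LR.
Posterior odds = 0.347/(1−0.347) = 0.5314. LR = 0.68/0.45 = 1.5111.
Prior odds = 0.5314/1.5111 = 0.3517, so P(C) = 0.3517/(1+0.3517) ≈ 0.26.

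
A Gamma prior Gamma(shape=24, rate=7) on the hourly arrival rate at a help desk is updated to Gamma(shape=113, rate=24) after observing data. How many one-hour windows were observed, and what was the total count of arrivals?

Gamma–Poisson conjugacy: posterior shape = α + Σxᵢ, posterior rate = β + n.
Matching: Σxᵢ = 113 − 24 = 89 and n = 24 − 7 = 17.

n = 17 one-hour windows with total 89 arrivals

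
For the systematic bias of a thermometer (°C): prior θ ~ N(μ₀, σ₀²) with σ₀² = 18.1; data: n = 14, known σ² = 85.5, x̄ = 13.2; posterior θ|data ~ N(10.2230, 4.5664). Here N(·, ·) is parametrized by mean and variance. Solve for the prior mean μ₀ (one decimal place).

μ₀ = 1.4

The posterior mean is a precision-weighted average: μ_n = (τ₀μ₀ + τ_data·x̄)/(τ₀+τ_data), with τ₀=1/σ₀² and τ_data=n/σ².
Here τ₀ = 1/18.1 = 0.055249 and τ_data = 14/85.5 = 0.163743, so τ_n = 0.218992.
Rearranging for μ₀: μ₀ = (μ_n·τ_n − τ_data·x̄)/τ₀ = (10.2230·0.218992 − 0.163743·13.2) / 0.055249 = 0.077348/0.055249 ≈ 1.4.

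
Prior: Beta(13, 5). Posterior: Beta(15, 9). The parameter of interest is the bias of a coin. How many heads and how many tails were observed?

2 heads and 4 tails

A Beta(α, β) prior with s successes and f failures in binomial data gives a Beta(α+s, β+f) posterior.
So s = 15 − 13 = 2 and f = 9 − 5 = 4.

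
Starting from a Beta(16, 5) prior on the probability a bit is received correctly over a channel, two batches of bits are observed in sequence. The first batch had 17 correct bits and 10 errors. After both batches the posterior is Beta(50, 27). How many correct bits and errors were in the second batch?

Because Beta–binomial updating is additive in the counts, the combined data contributed (α_post−α_prior, β_post−β_prior) successes and failures.
Total across both batches: 50−16=34 correct bits, 27−5=22 errors.
Subtract the first batch: 34−17=17 correct bits and 22−10=12 errors.

17 correct bits and 12 errors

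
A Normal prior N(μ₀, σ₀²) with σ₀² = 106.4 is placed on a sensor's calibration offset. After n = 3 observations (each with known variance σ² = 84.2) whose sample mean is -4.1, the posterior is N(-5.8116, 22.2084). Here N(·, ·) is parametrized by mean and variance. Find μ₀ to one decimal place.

With known observation variance, the Normal–Normal posterior has precision τ_n = τ₀ + n/σ² and mean μ_n = (τ₀μ₀ + (n/σ²)x̄)/τ_n.
Here τ₀ = 1/106.4 = 0.009398 and τ_data = 3/84.2 = 0.035629, so τ_n = 0.045027.
Rearranging for μ₀: μ₀ = (μ_n·τ_n − τ_data·x̄)/τ₀ = (-5.8116·0.045027 − 0.035629·-4.1) / 0.009398 = -0.115600/0.009398 ≈ -12.3.

μ₀ = -12.3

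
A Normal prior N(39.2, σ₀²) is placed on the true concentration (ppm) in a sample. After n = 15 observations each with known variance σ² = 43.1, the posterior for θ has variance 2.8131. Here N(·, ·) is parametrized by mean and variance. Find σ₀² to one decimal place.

σ₀² = 134.2

Posterior precision equals prior precision plus data precision: 1/σ_n² = 1/σ₀² + n/σ².
So 1/σ₀² = 1/2.8131 − 15/43.1 = 0.355480 − 0.348028 = 0.007452.
Hence σ₀² = 1/0.007452 ≈ 134.2.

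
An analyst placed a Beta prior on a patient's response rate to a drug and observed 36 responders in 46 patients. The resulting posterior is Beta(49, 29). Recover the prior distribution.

Beta is conjugate to the binomial likelihood: posterior = Beta(a+s, b+f).
So a = 49 − 36 = 13 and b = 29 − 10 = 19.

Beta(13, 19)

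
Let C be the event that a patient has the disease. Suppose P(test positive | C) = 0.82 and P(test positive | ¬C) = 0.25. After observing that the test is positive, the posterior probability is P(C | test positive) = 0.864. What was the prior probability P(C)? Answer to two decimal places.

In odds form, posterior odds = prior odds × likelihood ratio, so prior odds = posterior odds ÷ LR.
Posterior odds = 0.864/(1−0.864) = 6.3529. LR = 0.82/0.25 = 3.2800.
Prior odds = 6.3529/3.2800 = 1.9369, so P(C) = 1.9369/(1+1.9369) ≈ 0.66.

P(C) = 0.66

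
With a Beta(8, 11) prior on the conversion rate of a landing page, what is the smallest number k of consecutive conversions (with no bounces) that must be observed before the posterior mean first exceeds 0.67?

After k conversions and 0 bounces the posterior is Beta(8+k, 11), with mean (8+k)/(8+11+k).
Set (8+k)/(19+k) > 0.67 and solve: k > (0.67·19 − 8)/(1 − 0.67) = 14.333.
The smallest integer exceeding 14.333 is 15.

k = 15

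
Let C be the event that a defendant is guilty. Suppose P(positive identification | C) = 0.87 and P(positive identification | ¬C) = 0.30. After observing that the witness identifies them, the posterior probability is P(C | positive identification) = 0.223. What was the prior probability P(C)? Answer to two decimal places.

Bayes' rule in odds form gives O(C|E) = O(C)·[P(E|C)/P(E|¬C)], hence O(C) = O(C|E)/LR.
Posterior odds = 0.223/(1−0.223) = 0.2870. LR = 0.87/0.30 = 2.9000.
Prior odds = 0.2870/2.9000 = 0.0990, so P(C) = 0.0990/(1+0.0990) ≈ 0.09.

P(C) = 0.09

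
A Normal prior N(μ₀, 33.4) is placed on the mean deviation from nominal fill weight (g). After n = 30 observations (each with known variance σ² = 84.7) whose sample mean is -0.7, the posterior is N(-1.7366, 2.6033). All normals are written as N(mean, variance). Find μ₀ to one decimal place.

With known observation variance, the Normal–Normal posterior has precision τ_n = τ₀ + n/σ² and mean μ_n = (τ₀μ₀ + (n/σ²)x̄)/τ_n.
Here τ₀ = 1/33.4 = 0.029940 and τ_data = 30/84.7 = 0.354191, so τ_n = 0.384131.
Rearranging for μ₀: μ₀ = (μ_n·τ_n − τ_data·x̄)/τ₀ = (-1.7366·0.384131 − 0.354191·-0.7) / 0.029940 = -0.419148/0.029940 ≈ -14.0.

μ₀ = -14.0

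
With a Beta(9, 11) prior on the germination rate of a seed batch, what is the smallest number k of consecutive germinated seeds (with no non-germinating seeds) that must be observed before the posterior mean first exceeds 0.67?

After k germinated seeds and 0 non-germinating seeds the posterior is Beta(9+k, 11), with mean (9+k)/(9+11+k).
Set (9+k)/(20+k) > 0.67 and solve: k > (0.67·20 − 9)/(1 − 0.67) = 13.333.
The smallest integer exceeding 13.333 is 14, and checking k=14: (23)/(34) = 0.6765 > 0.67.

k = 14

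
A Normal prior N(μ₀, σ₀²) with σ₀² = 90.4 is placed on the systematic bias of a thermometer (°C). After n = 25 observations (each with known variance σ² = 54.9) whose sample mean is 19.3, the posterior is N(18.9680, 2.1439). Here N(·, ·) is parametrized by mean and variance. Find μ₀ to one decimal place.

μ₀ = 5.3

With known observation variance, the Normal–Normal posterior has precision τ_n = τ₀ + n/σ² and mean μ_n = (τ₀μ₀ + (n/σ²)x̄)/τ_n.
Here τ₀ = 1/90.4 = 0.011062 and τ_data = 25/54.9 = 0.455373, so τ_n = 0.466435.
Rearranging for μ₀: μ₀ = (μ_n·τ_n − τ_data·x̄)/τ₀ = (18.9680·0.466435 − 0.455373·19.3) / 0.011062 = 0.058640/0.011062 ≈ 5.3.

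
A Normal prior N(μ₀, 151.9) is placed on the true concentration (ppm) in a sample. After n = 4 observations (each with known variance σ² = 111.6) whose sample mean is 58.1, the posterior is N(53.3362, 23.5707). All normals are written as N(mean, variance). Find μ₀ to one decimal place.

The posterior mean is a precision-weighted average: μ_n = (τ₀μ₀ + τ_data·x̄)/(τ₀+τ_data), with τ₀=1/σ₀² and τ_data=n/σ².
Here τ₀ = 1/151.9 = 0.006583 and τ_data = 4/111.6 = 0.035842, so τ_n = 0.042425.
Rearranging for μ₀: μ₀ = (μ_n·τ_n − τ_data·x̄)/τ₀ = (53.3362·0.042425 − 0.035842·58.1) / 0.006583 = 0.180368/0.006583 ≈ 27.4.

μ₀ = 27.4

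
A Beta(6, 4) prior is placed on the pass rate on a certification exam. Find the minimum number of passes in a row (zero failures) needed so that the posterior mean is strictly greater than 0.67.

k = 3

After k passes and 0 failures the posterior is Beta(6+k, 4), with mean (6+k)/(6+4+k).
Set (6+k)/(10+k) > 0.67 and solve: k > (0.67·10 − 6)/(1 − 0.67) = 2.121.
The smallest integer exceeding 2.121 is 3, and checking k=3: (9)/(13) = 0.6923 > 0.67.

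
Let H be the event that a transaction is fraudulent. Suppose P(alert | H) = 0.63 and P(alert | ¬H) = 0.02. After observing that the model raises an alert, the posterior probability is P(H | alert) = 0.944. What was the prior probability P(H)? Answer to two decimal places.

P(H) = 0.35

In odds form, posterior odds = prior odds × likelihood ratio, so prior odds = posterior odds ÷ LR.
Posterior odds = 0.944/(1−0.944) = 16.8571. LR = 0.63/0.02 = 31.5000.
Prior odds = 16.8571/31.5000 = 0.5351, so P(H) = 0.5351/(1+0.5351) ≈ 0.35.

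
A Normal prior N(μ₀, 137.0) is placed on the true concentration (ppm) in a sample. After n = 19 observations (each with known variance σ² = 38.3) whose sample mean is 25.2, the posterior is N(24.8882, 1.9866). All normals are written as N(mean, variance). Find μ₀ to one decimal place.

With known observation variance, the Normal–Normal posterior has precision τ_n = τ₀ + n/σ² and mean μ_n = (τ₀μ₀ + (n/σ²)x̄)/τ_n.
Here τ₀ = 1/137.0 = 0.007299 and τ_data = 19/38.3 = 0.496084, so τ_n = 0.503383.
Rearranging for μ₀: μ₀ = (μ_n·τ_n − τ_data·x̄)/τ₀ = (24.8882·0.503383 − 0.496084·25.2) / 0.007299 = 0.026980/0.007299 ≈ 3.7.

μ₀ = 3.7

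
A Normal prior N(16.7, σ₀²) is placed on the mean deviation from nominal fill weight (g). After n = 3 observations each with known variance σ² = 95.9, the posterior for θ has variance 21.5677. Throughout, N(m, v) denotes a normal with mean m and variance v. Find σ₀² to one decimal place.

σ₀² = 66.3

For the Normal–Normal model with known σ², precisions add: τ_n = τ₀ + n/σ².
So 1/σ₀² = 1/21.5677 − 3/95.9 = 0.046366 − 0.031283 = 0.015083.
Hence σ₀² = 1/0.015083 ≈ 66.3.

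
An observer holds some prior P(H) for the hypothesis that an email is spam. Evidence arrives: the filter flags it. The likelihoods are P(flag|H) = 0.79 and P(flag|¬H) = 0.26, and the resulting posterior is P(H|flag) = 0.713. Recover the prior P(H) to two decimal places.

P(H) = 0.45

Bayes' rule in odds form gives O(H|E) = O(H)·[P(E|H)/P(E|¬H)], hence O(H) = O(H|E)/LR.
Posterior odds = 0.713/(1−0.713) = 2.4843. LR = 0.79/0.26 = 3.0385.
Prior odds = 2.4843/3.0385 = 0.8176, so P(H) = 0.8176/(1+0.8176) ≈ 0.45.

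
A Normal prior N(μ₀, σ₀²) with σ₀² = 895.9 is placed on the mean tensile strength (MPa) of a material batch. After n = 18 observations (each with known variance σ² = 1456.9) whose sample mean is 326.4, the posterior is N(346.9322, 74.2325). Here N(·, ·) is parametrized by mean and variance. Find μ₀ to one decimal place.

μ₀ = 574.2

With known observation variance, the Normal–Normal posterior has precision τ_n = τ₀ + n/σ² and mean μ_n = (τ₀μ₀ + (n/σ²)x̄)/τ_n.
Here τ₀ = 1/895.9 = 0.001116 and τ_data = 18/1456.9 = 0.012355, so τ_n = 0.013471.
Rearranging for μ₀: μ₀ = (μ_n·τ_n − τ_data·x̄)/τ₀ = (346.9322·0.013471 − 0.012355·326.4) / 0.001116 = 0.640852/0.001116 ≈ 574.2.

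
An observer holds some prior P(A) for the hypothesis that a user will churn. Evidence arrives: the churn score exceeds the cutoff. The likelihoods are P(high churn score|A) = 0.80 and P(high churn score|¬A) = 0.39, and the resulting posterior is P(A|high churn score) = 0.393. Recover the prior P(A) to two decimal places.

In odds form, posterior odds = prior odds × likelihood ratio, so prior odds = posterior odds ÷ LR.
Posterior odds = 0.393/(1−0.393) = 0.6474. LR = 0.80/0.39 = 2.0513.
Prior odds = 0.6474/2.0513 = 0.3156, so P(A) = 0.3156/(1+0.3156) ≈ 0.24.

P(A) = 0.24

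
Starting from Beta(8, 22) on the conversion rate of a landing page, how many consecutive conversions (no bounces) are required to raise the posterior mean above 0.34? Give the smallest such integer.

After k conversions and 0 bounces the posterior is Beta(8+k, 22), with mean (8+k)/(8+22+k).
Set (8+k)/(30+k) > 0.34 and solve: k > (0.34·30 − 8)/(1 − 0.34) = 3.333.
The smallest integer exceeding 3.333 is 4.

k = 4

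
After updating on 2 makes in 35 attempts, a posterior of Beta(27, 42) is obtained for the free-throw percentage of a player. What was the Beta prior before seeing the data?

A Beta(a, b) prior with s successes and f failures in binomial data gives a Beta(a+s, b+f) posterior.
So a = 27 − 2 = 25 and b = 42 − 33 = 9.

Beta(25, 9)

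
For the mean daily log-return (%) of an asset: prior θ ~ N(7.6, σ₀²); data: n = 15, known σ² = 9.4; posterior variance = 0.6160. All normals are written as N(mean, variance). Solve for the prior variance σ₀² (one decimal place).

σ₀² = 36.2

For the Normal–Normal model with known σ², precisions add: τ_n = τ₀ + n/σ².
So 1/σ₀² = 1/0.6160 − 15/9.4 = 1.623377 − 1.595745 = 0.027632.
Hence σ₀² = 1/0.027632 ≈ 36.2.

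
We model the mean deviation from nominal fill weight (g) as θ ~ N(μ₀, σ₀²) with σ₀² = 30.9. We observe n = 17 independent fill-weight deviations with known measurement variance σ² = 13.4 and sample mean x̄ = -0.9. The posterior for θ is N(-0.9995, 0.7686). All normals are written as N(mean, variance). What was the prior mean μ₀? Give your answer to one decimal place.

The posterior mean is a precision-weighted average: μ_n = (τ₀μ₀ + τ_data·x̄)/(τ₀+τ_data), with τ₀=1/σ₀² and τ_data=n/σ².
Here τ₀ = 1/30.9 = 0.032362 and τ_data = 17/13.4 = 1.268657, so τ_n = 1.301019.
Rearranging for μ₀: μ₀ = (μ_n·τ_n − τ_data·x̄)/τ₀ = (-0.9995·1.301019 − 1.268657·-0.9) / 0.032362 = -0.158577/0.032362 ≈ -4.9.

μ₀ = -4.9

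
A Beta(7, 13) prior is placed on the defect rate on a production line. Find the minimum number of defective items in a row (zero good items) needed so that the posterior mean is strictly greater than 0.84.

After k defective items and 0 good items the posterior is Beta(7+k, 13), with mean (7+k)/(7+13+k).
Set (7+k)/(20+k) > 0.84 and solve: k > (0.84·20 − 7)/(1 − 0.84) = 61.250.
The smallest integer exceeding 61.250 is 62.

k = 62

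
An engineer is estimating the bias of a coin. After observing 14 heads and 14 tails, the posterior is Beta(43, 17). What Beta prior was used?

Beta is conjugate to the binomial likelihood: posterior = Beta(α+s, β+f).
Subtract the data counts: 43−14=29, 17−14=3.

Beta(29, 3)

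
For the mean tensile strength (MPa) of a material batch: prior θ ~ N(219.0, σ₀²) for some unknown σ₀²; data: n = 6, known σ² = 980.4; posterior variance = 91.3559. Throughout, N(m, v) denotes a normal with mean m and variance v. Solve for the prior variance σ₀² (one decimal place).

Posterior precision equals prior precision plus data precision: 1/σ_n² = 1/σ₀² + n/σ².
So 1/σ₀² = 1/91.3559 − 6/980.4 = 0.010946 − 0.006120 = 0.004826.
Hence σ₀² = 1/0.004826 ≈ 207.2.

σ₀² = 207.2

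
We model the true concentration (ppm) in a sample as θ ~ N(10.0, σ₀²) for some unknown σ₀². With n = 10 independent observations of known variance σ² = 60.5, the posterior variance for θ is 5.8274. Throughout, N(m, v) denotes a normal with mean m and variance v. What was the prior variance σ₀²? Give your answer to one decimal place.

σ₀² = 158.4

For the Normal–Normal model with known σ², precisions add: τ_n = τ₀ + n/σ².
So 1/σ₀² = 1/5.8274 − 10/60.5 = 0.171603 − 0.165289 = 0.006314.
Hence σ₀² = 1/0.006314 ≈ 158.4.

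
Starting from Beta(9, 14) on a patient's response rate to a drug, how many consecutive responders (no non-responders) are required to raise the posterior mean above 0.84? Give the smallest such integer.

k = 65

After k responders and 0 non-responders the posterior is Beta(9+k, 14), with mean (9+k)/(9+14+k).
Set (9+k)/(23+k) > 0.84 and solve: k > (0.84·23 − 9)/(1 − 0.84) = 64.500.
The smallest integer exceeding 64.500 is 65.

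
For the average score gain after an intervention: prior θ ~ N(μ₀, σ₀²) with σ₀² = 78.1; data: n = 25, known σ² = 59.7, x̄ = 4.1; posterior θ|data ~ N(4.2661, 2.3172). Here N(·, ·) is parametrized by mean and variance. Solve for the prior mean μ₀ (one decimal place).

The posterior mean is a precision-weighted average: μ_n = (τ₀μ₀ + τ_data·x̄)/(τ₀+τ_data), with τ₀=1/σ₀² and τ_data=n/σ².
Here τ₀ = 1/78.1 = 0.012804 and τ_data = 25/59.7 = 0.418760, so τ_n = 0.431564.
Rearranging for μ₀: μ₀ = (μ_n·τ_n − τ_data·x̄)/τ₀ = (4.2661·0.431564 − 0.418760·4.1) / 0.012804 = 0.124179/0.012804 ≈ 9.7.

μ₀ = 9.7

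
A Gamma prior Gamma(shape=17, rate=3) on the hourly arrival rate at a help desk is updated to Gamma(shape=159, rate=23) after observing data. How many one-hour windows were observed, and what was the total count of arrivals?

Gamma–Poisson conjugacy: posterior shape = α + Σxᵢ, posterior rate = β + n.
Matching: Σxᵢ = 159 − 17 = 142 and n = 23 − 3 = 20.

n = 20 one-hour windows with total 142 arrivals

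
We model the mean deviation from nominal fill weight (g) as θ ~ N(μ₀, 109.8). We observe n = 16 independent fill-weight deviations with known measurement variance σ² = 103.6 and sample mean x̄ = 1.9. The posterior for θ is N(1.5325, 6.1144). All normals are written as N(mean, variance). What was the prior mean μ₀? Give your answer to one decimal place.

μ₀ = -4.7

With known observation variance, the Normal–Normal posterior has precision τ_n = τ₀ + n/σ² and mean μ_n = (τ₀μ₀ + (n/σ²)x̄)/τ_n.
Here τ₀ = 1/109.8 = 0.009107 and τ_data = 16/103.6 = 0.154440, so τ_n = 0.163547.
Rearranging for μ₀: μ₀ = (μ_n·τ_n − τ_data·x̄)/τ₀ = (1.5325·0.163547 − 0.154440·1.9) / 0.009107 = -0.042800/0.009107 ≈ -4.7.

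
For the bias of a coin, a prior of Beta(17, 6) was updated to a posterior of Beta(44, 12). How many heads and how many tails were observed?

27 heads and 6 tails

Under Beta–binomial conjugacy the posterior parameters are (α+s, β+f).
Match parameters: s=44−17=27, f=12−6=6.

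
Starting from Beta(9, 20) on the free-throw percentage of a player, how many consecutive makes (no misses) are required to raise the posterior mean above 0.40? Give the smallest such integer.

k = 5

After k makes and 0 misses the posterior is Beta(9+k, 20), with mean (9+k)/(9+20+k).
Set (9+k)/(29+k) > 0.40 and solve: k > (0.40·29 − 9)/(1 − 0.40) = 4.333.
The smallest integer exceeding 4.333 is 5.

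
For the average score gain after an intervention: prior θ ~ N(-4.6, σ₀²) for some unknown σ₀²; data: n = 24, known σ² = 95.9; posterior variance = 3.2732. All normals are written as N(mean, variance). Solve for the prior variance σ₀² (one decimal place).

Posterior precision equals prior precision plus data precision: 1/σ_n² = 1/σ₀² + n/σ².
So 1/σ₀² = 1/3.2732 − 24/95.9 = 0.305511 − 0.250261 = 0.055250.
Hence σ₀² = 1/0.055250 ≈ 18.1.

σ₀² = 18.1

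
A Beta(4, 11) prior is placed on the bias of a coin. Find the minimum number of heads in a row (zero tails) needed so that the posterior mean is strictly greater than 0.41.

k = 4

After k heads and 0 tails the posterior is Beta(4+k, 11), with mean (4+k)/(4+11+k).
Set (4+k)/(15+k) > 0.41 and solve: k > (0.41·15 − 4)/(1 − 0.41) = 3.644.
The smallest integer exceeding 3.644 is 4, and checking k=4: (8)/(19) = 0.4211 > 0.41.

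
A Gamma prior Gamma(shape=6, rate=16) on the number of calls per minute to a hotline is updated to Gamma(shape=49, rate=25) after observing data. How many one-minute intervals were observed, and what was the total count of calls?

A Gamma(α, β) prior (rate parametrization) on a Poisson rate with n observations summing to S gives posterior Gamma(α+S, β+n).
Matching: Σxᵢ = 49 − 6 = 43 and n = 25 − 16 = 9.

n = 9 one-minute intervals with total 43 calls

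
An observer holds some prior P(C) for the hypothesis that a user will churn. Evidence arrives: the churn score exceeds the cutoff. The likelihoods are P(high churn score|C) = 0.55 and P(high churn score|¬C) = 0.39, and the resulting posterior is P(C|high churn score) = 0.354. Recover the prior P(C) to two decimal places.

In odds form, posterior odds = prior odds × likelihood ratio, so prior odds = posterior odds ÷ LR.
Posterior odds = 0.354/(1−0.354) = 0.5480. LR = 0.55/0.39 = 1.4103.
Prior odds = 0.5480/1.4103 = 0.3886, so P(C) = 0.3886/(1+0.3886) ≈ 0.28.

P(C) = 0.28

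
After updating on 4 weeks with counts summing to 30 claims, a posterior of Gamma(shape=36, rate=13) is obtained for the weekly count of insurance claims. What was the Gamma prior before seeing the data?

Gamma(shape=6, rate=9)

A Gamma(α, β) prior (rate parametrization) on a Poisson rate with n observations summing to S gives posterior Gamma(α+S, β+n).
So α = 36 − 30 = 6 and β = 13 − 4 = 9.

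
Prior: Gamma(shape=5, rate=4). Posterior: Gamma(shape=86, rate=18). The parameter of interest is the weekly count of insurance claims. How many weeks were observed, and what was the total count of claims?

n = 14 weeks with total 81 claims

Gamma–Poisson conjugacy: posterior shape = α + Σxᵢ, posterior rate = β + n.
Matching: Σxᵢ = 86 − 5 = 81 and n = 18 − 4 = 14.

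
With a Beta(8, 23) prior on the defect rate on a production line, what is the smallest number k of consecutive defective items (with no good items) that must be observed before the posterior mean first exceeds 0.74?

k = 58

After k defective items and 0 good items the posterior is Beta(8+k, 23), with mean (8+k)/(8+23+k).
Set (8+k)/(31+k) > 0.74 and solve: k > (0.74·31 − 8)/(1 − 0.74) = 57.462.
The smallest integer exceeding 57.462 is 58.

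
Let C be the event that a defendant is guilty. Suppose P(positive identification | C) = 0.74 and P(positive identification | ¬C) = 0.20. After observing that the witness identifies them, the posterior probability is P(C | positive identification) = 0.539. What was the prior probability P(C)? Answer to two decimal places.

P(C) = 0.24

Bayes' rule in odds form gives O(C|E) = O(C)·[P(E|C)/P(E|¬C)], hence O(C) = O(C|E)/LR.
Posterior odds = 0.539/(1−0.539) = 1.1692. LR = 0.74/0.20 = 3.7000.
Prior odds = 1.1692/3.7000 = 0.3160, so P(C) = 0.3160/(1+0.3160) ≈ 0.24.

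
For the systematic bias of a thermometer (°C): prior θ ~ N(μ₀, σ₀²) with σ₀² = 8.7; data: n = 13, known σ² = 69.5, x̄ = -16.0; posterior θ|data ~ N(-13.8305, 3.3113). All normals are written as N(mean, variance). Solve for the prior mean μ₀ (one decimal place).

The posterior mean is a precision-weighted average: μ_n = (τ₀μ₀ + τ_data·x̄)/(τ₀+τ_data), with τ₀=1/σ₀² and τ_data=n/σ².
Here τ₀ = 1/8.7 = 0.114943 and τ_data = 13/69.5 = 0.187050, so τ_n = 0.301993.
Rearranging for μ₀: μ₀ = (μ_n·τ_n − τ_data·x̄)/τ₀ = (-13.8305·0.301993 − 0.187050·-16.0) / 0.114943 = -1.183914/0.114943 ≈ -10.3.

μ₀ = -10.3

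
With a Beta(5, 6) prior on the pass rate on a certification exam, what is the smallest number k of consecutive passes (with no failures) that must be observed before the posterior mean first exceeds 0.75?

After k passes and 0 failures the posterior is Beta(5+k, 6), with mean (5+k)/(5+6+k).
Set (5+k)/(11+k) > 0.75 and solve: k > (0.75·11 − 5)/(1 − 0.75) = 13.000.
The smallest integer exceeding 13.000 is 14.

k = 14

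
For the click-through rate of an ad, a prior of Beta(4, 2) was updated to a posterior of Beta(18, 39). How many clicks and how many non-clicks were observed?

14 clicks and 37 non-clicks

A Beta(a, b) prior with s successes and f failures in binomial data gives a Beta(a+s, b+f) posterior.
So s = 18 − 4 = 14 and f = 39 − 2 = 37.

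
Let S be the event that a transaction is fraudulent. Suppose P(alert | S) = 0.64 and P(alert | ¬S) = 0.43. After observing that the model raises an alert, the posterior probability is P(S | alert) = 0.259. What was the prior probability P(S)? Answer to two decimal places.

P(S) = 0.19

Bayes' rule in odds form gives O(S|E) = O(S)·[P(E|S)/P(E|¬S)], hence O(S) = O(S|E)/LR.
Posterior odds = 0.259/(1−0.259) = 0.3495. LR = 0.64/0.43 = 1.4884.
Prior odds = 0.3495/1.4884 = 0.2348, so P(S) = 0.2348/(1+0.2348) ≈ 0.19.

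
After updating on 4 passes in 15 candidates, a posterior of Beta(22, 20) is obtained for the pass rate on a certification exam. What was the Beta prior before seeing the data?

Beta(18, 9)

Beta is conjugate to the binomial likelihood: posterior = Beta(a+s, b+f).
Subtract the data counts: 22−4=18, 20−11=9.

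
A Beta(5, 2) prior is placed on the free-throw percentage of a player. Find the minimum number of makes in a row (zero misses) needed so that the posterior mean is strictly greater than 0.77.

k = 2

After k makes and 0 misses the posterior is Beta(5+k, 2), with mean (5+k)/(5+2+k).
Set (5+k)/(7+k) > 0.77 and solve: k > (0.77·7 − 5)/(1 − 0.77) = 1.696.
The smallest integer exceeding 1.696 is 2.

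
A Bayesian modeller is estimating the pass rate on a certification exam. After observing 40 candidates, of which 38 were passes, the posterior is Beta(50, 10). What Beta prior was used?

Beta is conjugate to the binomial likelihood: posterior = Beta(a+s, b+f).
So a = 50 − 38 = 12 and b = 10 − 2 = 8.

Beta(12, 8)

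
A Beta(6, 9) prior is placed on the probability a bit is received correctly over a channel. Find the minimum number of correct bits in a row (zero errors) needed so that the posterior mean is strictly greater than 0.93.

k = 114

After k correct bits and 0 errors the posterior is Beta(6+k, 9), with mean (6+k)/(6+9+k).
Set (6+k)/(15+k) > 0.93 and solve: k > (0.93·15 − 6)/(1 − 0.93) = 113.571.
The smallest integer exceeding 113.571 is 114.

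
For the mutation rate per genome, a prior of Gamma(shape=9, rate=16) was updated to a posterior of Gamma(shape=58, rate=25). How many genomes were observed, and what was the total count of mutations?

A Gamma(α, β) prior (rate parametrization) on a Poisson rate with n observations summing to S gives posterior Gamma(α+S, β+n).
Matching: Σxᵢ = 58 − 9 = 49 and n = 25 − 16 = 9.

n = 9 genomes with total 49 mutations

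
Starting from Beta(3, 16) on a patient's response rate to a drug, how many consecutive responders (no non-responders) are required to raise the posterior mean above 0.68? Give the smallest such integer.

After k responders and 0 non-responders the posterior is Beta(3+k, 16), with mean (3+k)/(3+16+k).
Set (3+k)/(19+k) > 0.68 and solve: k > (0.68·19 − 3)/(1 − 0.68) = 31.000.
The smallest integer exceeding 31.000 is 32.

k = 32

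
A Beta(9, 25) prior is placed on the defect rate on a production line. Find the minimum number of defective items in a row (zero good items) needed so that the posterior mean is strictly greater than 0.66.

k = 40

After k defective items and 0 good items the posterior is Beta(9+k, 25), with mean (9+k)/(9+25+k).
Set (9+k)/(34+k) > 0.66 and solve: k > (0.66·34 − 9)/(1 − 0.66) = 39.529.
The smallest integer exceeding 39.529 is 40, and checking k=40: (49)/(74) = 0.6622 > 0.66.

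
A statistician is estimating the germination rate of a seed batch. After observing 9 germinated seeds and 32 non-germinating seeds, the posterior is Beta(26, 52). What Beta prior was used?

Beta(17, 20)

Under Beta–binomial conjugacy the posterior parameters are (α+s, β+f).
So α = 26 − 9 = 17 and β = 52 − 32 = 20.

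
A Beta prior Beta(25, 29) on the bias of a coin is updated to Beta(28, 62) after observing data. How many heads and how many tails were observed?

3 heads and 33 tails

Under Beta–binomial conjugacy the posterior parameters are (a+s, b+f).
So s = 28 − 25 = 3 and f = 62 − 29 = 33.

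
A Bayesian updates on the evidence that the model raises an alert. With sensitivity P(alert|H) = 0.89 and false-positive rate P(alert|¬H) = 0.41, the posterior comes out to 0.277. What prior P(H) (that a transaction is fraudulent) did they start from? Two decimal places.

Bayes' rule in odds form gives O(H|E) = O(H)·[P(E|H)/P(E|¬H)], hence O(H) = O(H|E)/LR.
Posterior odds = 0.277/(1−0.277) = 0.3831. LR = 0.89/0.41 = 2.1707.
Prior odds = 0.3831/2.1707 = 0.1765, so P(H) = 0.1765/(1+0.1765) ≈ 0.15.

P(H) = 0.15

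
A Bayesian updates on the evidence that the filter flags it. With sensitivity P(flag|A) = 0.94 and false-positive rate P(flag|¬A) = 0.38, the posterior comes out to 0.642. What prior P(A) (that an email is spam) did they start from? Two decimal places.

P(A) = 0.42

In odds form, posterior odds = prior odds × likelihood ratio, so prior odds = posterior odds ÷ LR.
Posterior odds = 0.642/(1−0.642) = 1.7933. LR = 0.94/0.38 = 2.4737.
Prior odds = 1.7933/2.4737 = 0.7249, so P(A) = 0.7249/(1+0.7249) ≈ 0.42.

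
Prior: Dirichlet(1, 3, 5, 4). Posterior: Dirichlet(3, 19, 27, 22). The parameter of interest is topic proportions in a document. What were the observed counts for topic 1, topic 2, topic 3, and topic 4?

For a Dirichlet(α) prior with multinomial counts c, the posterior is Dirichlet(α + c) componentwise.
Counts are posterior − prior componentwise: 3−1=2, 19−3=16, 27−5=22, 22−4=18.

counts (2, 16, 22, 18)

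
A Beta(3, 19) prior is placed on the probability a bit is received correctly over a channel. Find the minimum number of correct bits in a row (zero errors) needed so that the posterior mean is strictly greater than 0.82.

After k correct bits and 0 errors the posterior is Beta(3+k, 19), with mean (3+k)/(3+19+k).
Set (3+k)/(22+k) > 0.82 and solve: k > (0.82·22 − 3)/(1 − 0.82) = 83.556.
The smallest integer exceeding 83.556 is 84, and checking k=84: (87)/(106) = 0.8208 > 0.82.

k = 84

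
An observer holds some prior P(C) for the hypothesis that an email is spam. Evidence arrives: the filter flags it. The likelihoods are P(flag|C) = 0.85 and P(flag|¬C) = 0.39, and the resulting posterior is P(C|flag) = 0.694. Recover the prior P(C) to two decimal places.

In odds form, posterior odds = prior odds × likelihood ratio, so prior odds = posterior odds ÷ LR.
Posterior odds = 0.694/(1−0.694) = 2.2680. LR = 0.85/0.39 = 2.1795.
Prior odds = 2.2680/2.1795 = 1.0406, so P(C) = 1.0406/(1+1.0406) ≈ 0.51.

P(C) = 0.51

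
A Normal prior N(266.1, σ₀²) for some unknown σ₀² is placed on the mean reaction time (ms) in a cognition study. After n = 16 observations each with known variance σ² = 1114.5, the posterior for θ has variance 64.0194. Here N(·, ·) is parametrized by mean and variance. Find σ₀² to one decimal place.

For the Normal–Normal model with known σ², precisions add: τ_n = τ₀ + n/σ².
So 1/σ₀² = 1/64.0194 − 16/1114.5 = 0.015620 − 0.014356 = 0.001264.
Hence σ₀² = 1/0.001264 ≈ 791.1.

σ₀² = 791.1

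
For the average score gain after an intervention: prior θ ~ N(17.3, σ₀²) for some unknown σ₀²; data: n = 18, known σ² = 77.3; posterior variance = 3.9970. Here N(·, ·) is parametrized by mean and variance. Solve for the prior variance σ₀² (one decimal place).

For the Normal–Normal model with known σ², precisions add: τ_n = τ₀ + n/σ².
So 1/σ₀² = 1/3.9970 − 18/77.3 = 0.250188 − 0.232859 = 0.017329.
Hence σ₀² = 1/0.017329 ≈ 57.7.

σ₀² = 57.7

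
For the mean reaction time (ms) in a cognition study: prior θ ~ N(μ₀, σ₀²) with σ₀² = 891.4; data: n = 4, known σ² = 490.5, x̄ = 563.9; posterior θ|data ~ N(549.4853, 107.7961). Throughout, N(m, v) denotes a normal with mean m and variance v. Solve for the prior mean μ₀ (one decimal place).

μ₀ = 444.7

With known observation variance, the Normal–Normal posterior has precision τ_n = τ₀ + n/σ² and mean μ_n = (τ₀μ₀ + (n/σ²)x̄)/τ_n.
Here τ₀ = 1/891.4 = 0.001122 and τ_data = 4/490.5 = 0.008155, so τ_n = 0.009277.
Rearranging for μ₀: μ₀ = (μ_n·τ_n − τ_data·x̄)/τ₀ = (549.4853·0.009277 − 0.008155·563.9) / 0.001122 = 0.498971/0.001122 ≈ 444.7.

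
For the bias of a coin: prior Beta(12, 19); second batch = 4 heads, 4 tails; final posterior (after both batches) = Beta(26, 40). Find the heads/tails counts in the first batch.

10 heads and 17 tails

Because Beta–binomial updating is additive in the counts, the combined data contributed (α_post−α_prior, β_post−β_prior) successes and failures.
Total across both batches: 26−12=14 heads, 40−19=21 tails.
Subtract the second batch: 14−4=10 heads and 21−4=17 tails.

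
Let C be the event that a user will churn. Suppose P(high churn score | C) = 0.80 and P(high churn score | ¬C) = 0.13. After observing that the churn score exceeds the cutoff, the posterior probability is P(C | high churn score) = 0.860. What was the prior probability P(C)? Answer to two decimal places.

Bayes' rule in odds form gives O(C|E) = O(C)·[P(E|C)/P(E|¬C)], hence O(C) = O(C|E)/LR.
Posterior odds = 0.860/(1−0.860) = 6.1429. LR = 0.80/0.13 = 6.1538.
Prior odds = 6.1429/6.1538 = 0.9982, so P(C) = 0.9982/(1+0.9982) ≈ 0.50.

P(C) = 0.50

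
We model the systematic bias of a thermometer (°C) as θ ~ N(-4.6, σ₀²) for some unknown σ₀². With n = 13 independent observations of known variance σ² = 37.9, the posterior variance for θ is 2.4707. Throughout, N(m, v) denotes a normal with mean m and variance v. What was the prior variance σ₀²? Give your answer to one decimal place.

For the Normal–Normal model with known σ², precisions add: τ_n = τ₀ + n/σ².
So 1/σ₀² = 1/2.4707 − 13/37.9 = 0.404744 − 0.343008 = 0.061736.
Hence σ₀² = 1/0.061736 ≈ 16.2.

σ₀² = 16.2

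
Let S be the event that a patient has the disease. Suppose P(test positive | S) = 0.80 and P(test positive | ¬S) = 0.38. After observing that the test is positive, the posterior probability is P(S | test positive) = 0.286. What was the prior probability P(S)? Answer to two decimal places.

P(S) = 0.16

Bayes' rule in odds form gives O(S|E) = O(S)·[P(E|S)/P(E|¬S)], hence O(S) = O(S|E)/LR.
Posterior odds = 0.286/(1−0.286) = 0.4006. LR = 0.80/0.38 = 2.1053.
Prior odds = 0.4006/2.1053 = 0.1903, so P(S) = 0.1903/(1+0.1903) ≈ 0.16.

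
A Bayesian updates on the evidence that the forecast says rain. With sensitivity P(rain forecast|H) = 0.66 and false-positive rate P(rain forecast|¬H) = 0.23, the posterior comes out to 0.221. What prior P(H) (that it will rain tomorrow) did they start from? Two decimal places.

Bayes' rule in odds form gives O(H|E) = O(H)·[P(E|H)/P(E|¬H)], hence O(H) = O(H|E)/LR.
Posterior odds = 0.221/(1−0.221) = 0.2837. LR = 0.66/0.23 = 2.8696.
Prior odds = 0.2837/2.8696 = 0.0989, so P(H) = 0.0989/(1+0.0989) ≈ 0.09.

P(H) = 0.09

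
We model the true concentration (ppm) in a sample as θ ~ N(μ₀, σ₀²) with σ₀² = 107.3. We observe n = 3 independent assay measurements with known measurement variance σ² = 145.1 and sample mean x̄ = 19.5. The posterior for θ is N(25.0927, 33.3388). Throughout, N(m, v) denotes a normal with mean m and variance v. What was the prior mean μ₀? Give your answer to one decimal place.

μ₀ = 37.5

The posterior mean is a precision-weighted average: μ_n = (τ₀μ₀ + τ_data·x̄)/(τ₀+τ_data), with τ₀=1/σ₀² and τ_data=n/σ².
Here τ₀ = 1/107.3 = 0.009320 and τ_data = 3/145.1 = 0.020675, so τ_n = 0.029995.
Rearranging for μ₀: μ₀ = (μ_n·τ_n − τ_data·x̄)/τ₀ = (25.0927·0.029995 − 0.020675·19.5) / 0.009320 = 0.349493/0.009320 ≈ 37.5.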